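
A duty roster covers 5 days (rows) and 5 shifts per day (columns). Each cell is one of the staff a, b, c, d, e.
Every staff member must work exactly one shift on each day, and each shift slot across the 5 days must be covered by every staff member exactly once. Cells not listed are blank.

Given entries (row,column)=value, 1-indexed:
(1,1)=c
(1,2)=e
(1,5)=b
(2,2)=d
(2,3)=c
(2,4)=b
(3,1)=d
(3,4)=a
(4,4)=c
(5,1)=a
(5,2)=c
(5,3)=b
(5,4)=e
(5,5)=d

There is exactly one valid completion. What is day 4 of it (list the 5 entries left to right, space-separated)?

Day 1, shift 4: day 1 has {b, c, e} and shift 4 has {a, b, c, e}, leaving only d.
Day 1, shift 3: day 1 has {b, c, d, e} and shift 3 has {b, c}, leaving only a.
Day 2, shift 1: day 2 has {b, c, d} and shift 1 has {a, c, d}, leaving only e.
Day 4, shift 1: day 4 has {c} and shift 1 has {a, c, d, e}, leaving only b.
Day 4, shift 2: day 4 has {b, c} and shift 2 has {c, d, e}, leaving only a.
Day 4, shift 5: day 4 has {a, b, c} and shift 5 has {b, d}, leaving only e.
Day 4, shift 3: day 4 has {a, b, c, e} and shift 3 has {a, b, c}, leaving only d.
So day 4 reads: b a d c e.

b a d c e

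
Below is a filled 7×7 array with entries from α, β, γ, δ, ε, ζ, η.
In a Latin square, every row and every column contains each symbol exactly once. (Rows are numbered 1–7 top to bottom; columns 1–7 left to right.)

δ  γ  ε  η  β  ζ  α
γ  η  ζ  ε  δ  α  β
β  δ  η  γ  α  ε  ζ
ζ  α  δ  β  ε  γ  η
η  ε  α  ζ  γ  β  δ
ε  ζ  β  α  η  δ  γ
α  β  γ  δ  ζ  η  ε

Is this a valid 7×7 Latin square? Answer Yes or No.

Each row is a permutation of the 7 symbols, and so is each column.

Yes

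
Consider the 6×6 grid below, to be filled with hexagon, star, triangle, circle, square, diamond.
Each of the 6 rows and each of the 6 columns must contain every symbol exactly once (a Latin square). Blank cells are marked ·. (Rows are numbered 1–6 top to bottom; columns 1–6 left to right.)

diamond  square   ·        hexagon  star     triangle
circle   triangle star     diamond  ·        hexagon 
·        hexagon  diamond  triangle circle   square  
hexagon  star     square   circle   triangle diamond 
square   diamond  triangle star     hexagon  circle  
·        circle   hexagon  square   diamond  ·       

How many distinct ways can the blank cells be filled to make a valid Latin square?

Row 1, column 3: eliminating its row and column leaves {circle}.
Row 2, column 5: eliminating its row and column leaves {square}.
Row 3, column 1: eliminating its row and column leaves {star}.
Row 6, column 1: eliminating its row and column leaves {star, triangle}.
Row 6, column 6: eliminating its row and column leaves {star}.
Only one assignment across all blanks avoids any row or column repeat, giving 1 completion.

1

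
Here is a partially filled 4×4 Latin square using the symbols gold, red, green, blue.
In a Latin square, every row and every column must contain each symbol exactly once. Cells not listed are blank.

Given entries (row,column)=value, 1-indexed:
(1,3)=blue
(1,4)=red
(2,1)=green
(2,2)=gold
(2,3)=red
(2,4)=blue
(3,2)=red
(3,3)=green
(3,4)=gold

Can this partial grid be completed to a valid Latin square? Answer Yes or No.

No row or column among the givens repeats a symbol, and propagating forced cells runs into no contradiction.
One valid completion exists (for instance, gold green blue red / green gold red blue / blue red green gold / red blue gold green).

Yes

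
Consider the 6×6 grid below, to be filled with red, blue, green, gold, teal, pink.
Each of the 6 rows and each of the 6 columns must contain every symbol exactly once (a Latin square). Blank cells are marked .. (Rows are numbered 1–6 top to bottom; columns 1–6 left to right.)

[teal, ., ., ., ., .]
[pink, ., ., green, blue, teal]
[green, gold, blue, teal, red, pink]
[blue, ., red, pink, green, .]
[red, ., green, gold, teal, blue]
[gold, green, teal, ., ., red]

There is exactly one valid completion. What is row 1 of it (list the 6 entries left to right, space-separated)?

Row 2, column 2: row 2 has {blue, green, teal, pink} and column 2 has {green, gold}, leaving only red.
Row 2, column 3: row 2 has {red, blue, green, teal, pink} and column 3 has {red, blue, green, teal}, leaving only gold.
Row 1, column 3: row 1 has {teal} and column 3 has {red, blue, green, gold, teal}, leaving only pink.
Row 1, column 2: row 1 has {teal, pink} and column 2 has {red, green, gold}, leaving only blue.
Row 1, column 4: row 1 has {blue, teal, pink} and column 4 has {green, gold, teal, pink}, leaving only red.
Row 1, column 5: row 1 has {red, blue, teal, pink} and column 5 has {red, blue, green, teal}, leaving only gold.
Row 1, column 6: row 1 has {red, blue, gold, teal, pink} and column 6 has {red, blue, teal, pink}, leaving only green.
So row 1 reads: teal blue pink red gold green.

teal blue pink red gold green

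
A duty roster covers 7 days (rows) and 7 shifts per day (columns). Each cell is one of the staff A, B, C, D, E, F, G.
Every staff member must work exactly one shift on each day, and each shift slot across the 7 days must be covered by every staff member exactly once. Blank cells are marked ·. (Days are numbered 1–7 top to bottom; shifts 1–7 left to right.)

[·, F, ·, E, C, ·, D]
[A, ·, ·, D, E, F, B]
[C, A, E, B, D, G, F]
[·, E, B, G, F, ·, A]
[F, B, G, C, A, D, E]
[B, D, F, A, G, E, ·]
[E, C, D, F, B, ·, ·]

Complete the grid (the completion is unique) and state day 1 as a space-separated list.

Day 1, shift 1: day 1 has {C, D, E, F} and shift 1 has {A, B, C, E, F}, leaving only G.
Day 1, shift 3: day 1 has {C, D, E, F, G} and shift 3 has {B, D, E, F, G}, leaving only A.
Day 1, shift 6: day 1 has {A, C, D, E, F, G} and shift 6 has {D, E, F, G}, leaving only B.
So day 1 reads: G F A E C B D.

G F A E C B D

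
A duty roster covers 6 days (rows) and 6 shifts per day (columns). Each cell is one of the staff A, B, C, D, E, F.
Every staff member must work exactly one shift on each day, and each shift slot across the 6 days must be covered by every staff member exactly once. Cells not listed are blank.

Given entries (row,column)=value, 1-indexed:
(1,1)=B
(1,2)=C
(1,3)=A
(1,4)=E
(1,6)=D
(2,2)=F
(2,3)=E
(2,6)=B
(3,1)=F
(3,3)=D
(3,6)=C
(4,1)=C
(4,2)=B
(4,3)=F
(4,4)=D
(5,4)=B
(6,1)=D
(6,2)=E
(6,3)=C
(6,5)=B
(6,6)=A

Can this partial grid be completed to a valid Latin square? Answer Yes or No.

No

Day 5, shift 3: day 5 together with shift 3 already contain {A, B, C, D, E, F} — every symbol — so nothing can go there. The grid has no valid completion.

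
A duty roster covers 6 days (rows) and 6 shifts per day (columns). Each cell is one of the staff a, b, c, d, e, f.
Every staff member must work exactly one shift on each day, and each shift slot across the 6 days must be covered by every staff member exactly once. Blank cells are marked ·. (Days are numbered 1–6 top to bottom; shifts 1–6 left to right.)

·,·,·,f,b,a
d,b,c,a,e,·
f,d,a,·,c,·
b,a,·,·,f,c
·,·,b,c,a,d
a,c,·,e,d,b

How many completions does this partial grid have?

Day 1, shift 1: eliminating its day and shift leaves {c, e}.
Day 1, shift 2: eliminating its day and shift leaves {e}.
Day 1, shift 3: eliminating its day and shift leaves {d, e}.
Day 2, shift 6: eliminating its day and shift leaves {f}.
Day 3, shift 4: eliminating its day and shift leaves {b}.
Day 3, shift 6: eliminating its day and shift leaves {e}.
Day 4, shift 3: eliminating its day and shift leaves {d, e}.
Day 4, shift 4: eliminating its day and shift leaves {d}.
Day 5, shift 1: eliminating its day and shift leaves {e}.
Day 5, shift 2: eliminating its day and shift leaves {e, f}.
Day 6, shift 3: eliminating its day and shift leaves {f}.
Only one assignment across all blanks avoids any day or shift repeat, giving 1 completion.

1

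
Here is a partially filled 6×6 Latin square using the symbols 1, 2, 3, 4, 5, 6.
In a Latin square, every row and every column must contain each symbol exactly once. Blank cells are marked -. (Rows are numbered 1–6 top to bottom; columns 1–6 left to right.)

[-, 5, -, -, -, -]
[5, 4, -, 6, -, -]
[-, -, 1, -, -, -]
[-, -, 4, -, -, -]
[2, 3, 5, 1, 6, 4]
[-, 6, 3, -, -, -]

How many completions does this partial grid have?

34

Row 1, column 1: eliminating its row and column leaves {1, 3, 4, 6}.
Row 1, column 3: eliminating its row and column leaves {2, 6}.
Row 1, column 4: eliminating its row and column leaves {2, 3, 4}.
Row 1, column 5: eliminating its row and column leaves {1, 2, 3, 4}.
Row 1, column 6: eliminating its row and column leaves {1, 2, 3, 6}.
Row 2, column 3: eliminating its row and column leaves {2}.
Row 2, column 5: eliminating its row and column leaves {1, 2, 3}.
Row 2, column 6: eliminating its row and column leaves {1, 2, 3}.
Row 3, column 1: eliminating its row and column leaves {3, 4, 6}.
Row 3, column 2: eliminating its row and column leaves {2}.
Row 3, column 4: eliminating its row and column leaves {2, 3, 4, 5}.
Row 3, column 5: eliminating its row and column leaves {2, 3, 4, 5}.
Row 3, column 6: eliminating its row and column leaves {2, 3, 5, 6}.
Row 4, column 1: eliminating its row and column leaves {1, 3, 6}.
Row 4, column 2: eliminating its row and column leaves {1, 2}.
Row 4, column 4: eliminating its row and column leaves {2, 3, 5}.
Row 4, column 5: eliminating its row and column leaves {1, 2, 3, 5}.
Row 4, column 6: eliminating its row and column leaves {1, 2, 3, 5, 6}.
Row 6, column 1: eliminating its row and column leaves {1, 4}.
Row 6, column 4: eliminating its row and column leaves {2, 4, 5}.
Row 6, column 5: eliminating its row and column leaves {1, 2, 4, 5}.
Row 6, column 6: eliminating its row and column leaves {1, 2, 5}.
Enumerating the assignments across these blanks that avoid any row or column repeat gives 34 completions.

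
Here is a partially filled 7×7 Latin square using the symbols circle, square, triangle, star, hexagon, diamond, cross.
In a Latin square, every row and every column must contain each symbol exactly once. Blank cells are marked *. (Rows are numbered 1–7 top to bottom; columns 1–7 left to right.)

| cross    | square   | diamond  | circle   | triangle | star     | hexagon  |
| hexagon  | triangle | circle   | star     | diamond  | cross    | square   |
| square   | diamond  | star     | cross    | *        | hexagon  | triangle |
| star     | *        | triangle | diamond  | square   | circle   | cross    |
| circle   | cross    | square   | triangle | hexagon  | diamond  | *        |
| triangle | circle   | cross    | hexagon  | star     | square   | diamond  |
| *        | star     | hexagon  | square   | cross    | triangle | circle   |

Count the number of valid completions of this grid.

1

Row 3, column 5: eliminating its row and column leaves {circle}.
Row 4, column 2: eliminating its row and column leaves {hexagon}.
Row 5, column 7: eliminating its row and column leaves {star}.
Row 7, column 1: eliminating its row and column leaves {diamond}.
Only one assignment across all blanks avoids any row or column repeat, giving 1 completion.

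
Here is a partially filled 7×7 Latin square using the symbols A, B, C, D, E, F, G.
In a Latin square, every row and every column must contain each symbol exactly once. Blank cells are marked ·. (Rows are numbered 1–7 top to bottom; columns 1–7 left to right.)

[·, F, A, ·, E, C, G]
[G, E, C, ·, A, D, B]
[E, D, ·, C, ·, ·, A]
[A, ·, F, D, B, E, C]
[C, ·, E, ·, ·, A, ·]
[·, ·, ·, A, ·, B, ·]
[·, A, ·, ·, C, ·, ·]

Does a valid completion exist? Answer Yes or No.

No row or column among the givens repeats a symbol, and propagating forced cells runs into no contradiction.
One valid completion exists (for instance, D F A B E C G / G E C F A D B / E D B C G F A / A G F D B E C / C B E G F A D / F C G A D B E / B A D E C G F).

Yes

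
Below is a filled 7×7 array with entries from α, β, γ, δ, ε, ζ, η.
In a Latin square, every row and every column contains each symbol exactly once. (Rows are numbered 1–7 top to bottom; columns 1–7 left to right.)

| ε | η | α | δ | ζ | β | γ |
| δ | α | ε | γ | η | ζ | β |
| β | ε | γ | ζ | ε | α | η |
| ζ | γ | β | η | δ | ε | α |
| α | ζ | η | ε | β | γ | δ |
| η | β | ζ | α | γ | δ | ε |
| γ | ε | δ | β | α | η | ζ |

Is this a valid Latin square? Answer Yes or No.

No

Row 3 contains ε twice (at columns 2 and 5), so it is not a permutation.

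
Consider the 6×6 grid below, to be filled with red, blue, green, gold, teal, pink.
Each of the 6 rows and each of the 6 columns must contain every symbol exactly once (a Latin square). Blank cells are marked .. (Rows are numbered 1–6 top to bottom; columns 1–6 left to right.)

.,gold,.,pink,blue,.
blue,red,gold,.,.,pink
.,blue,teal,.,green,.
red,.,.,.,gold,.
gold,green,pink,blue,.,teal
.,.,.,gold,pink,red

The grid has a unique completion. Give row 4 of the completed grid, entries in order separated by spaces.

Row 1, column 6: row 1 has {blue, gold, pink} and column 6 has {red, teal, pink}, leaving only green.
Row 4, column 6: row 4 has {red, gold} and column 6 has {red, green, teal, pink}, leaving only blue.
Row 4, column 3: row 4 has {red, blue, gold} and column 3 has {gold, teal, pink}, leaving only green.
Row 4, column 4: row 4 has {red, blue, green, gold} and column 4 has {blue, gold, pink}, leaving only teal.
Row 4, column 2: row 4 has {red, blue, green, gold, teal} and column 2 has {red, blue, green, gold}, leaving only pink.
So row 4 reads: red pink green teal gold blue.

red pink green teal gold blue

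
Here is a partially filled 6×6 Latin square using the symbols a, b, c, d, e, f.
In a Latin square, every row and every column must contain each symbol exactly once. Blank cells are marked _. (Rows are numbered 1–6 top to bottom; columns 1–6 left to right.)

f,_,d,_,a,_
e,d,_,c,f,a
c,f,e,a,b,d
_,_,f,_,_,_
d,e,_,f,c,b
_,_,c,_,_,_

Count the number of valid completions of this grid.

Row 1, column 2: eliminating its row and column leaves {b, c}.
Row 1, column 4: eliminating its row and column leaves {b, e}.
Row 1, column 6: eliminating its row and column leaves {c, e}.
Row 2, column 3: eliminating its row and column leaves {b}.
Row 4, column 1: eliminating its row and column leaves {a, b}.
Row 4, column 2: eliminating its row and column leaves {a, b, c}.
Row 4, column 4: eliminating its row and column leaves {b, d, e}.
Row 4, column 5: eliminating its row and column leaves {d, e}.
Row 4, column 6: eliminating its row and column leaves {c, e}.
Row 5, column 3: eliminating its row and column leaves {a}.
Row 6, column 1: eliminating its row and column leaves {a, b}.
Row 6, column 2: eliminating its row and column leaves {a, b}.
Row 6, column 4: eliminating its row and column leaves {b, d, e}.
Row 6, column 5: eliminating its row and column leaves {d, e}.
Row 6, column 6: eliminating its row and column leaves {e, f}.
Enumerating the assignments across these blanks that avoid any row or column repeat gives 5 completions.

5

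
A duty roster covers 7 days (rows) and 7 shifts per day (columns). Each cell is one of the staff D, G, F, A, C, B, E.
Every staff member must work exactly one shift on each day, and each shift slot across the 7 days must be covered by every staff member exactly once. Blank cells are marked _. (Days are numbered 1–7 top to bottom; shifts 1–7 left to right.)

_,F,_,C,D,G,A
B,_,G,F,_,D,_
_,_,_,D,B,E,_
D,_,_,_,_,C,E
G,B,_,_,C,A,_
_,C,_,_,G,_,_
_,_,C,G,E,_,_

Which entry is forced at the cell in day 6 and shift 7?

Day 1, shift 1: day 1 has {D, G, F, A, C} and shift 1 has {D, G, B}, leaving only E.
Day 1, shift 3: day 1 has {D, G, F, A, C, E} and shift 3 has {G, C}, leaving only B.
Day 2, shift 5: day 2 has {D, G, F, B} and shift 5 has {D, G, C, B, E}, leaving only A.
Day 2, shift 2: day 2 has {D, G, F, A, B} and shift 2 has {F, C, B}, leaving only E.
Day 2, shift 7: day 2 has {D, G, F, A, B, E} and shift 7 has {A, E}, leaving only C.
Day 4, shift 5: day 4 has {D, C, E} and shift 5 has {D, G, A, C, B, E}, leaving only F.
Day 4, shift 3: day 4 has {D, F, C, E} and shift 3 has {G, C, B}, leaving only A.
Day 3, shift 3: day 3 has {D, B, E} and shift 3 has {G, A, C, B}, leaving only F.
Day 3, shift 7: day 3 has {D, F, B, E} and shift 7 has {A, C, E}, leaving only G.
Day 3, shift 2: day 3 has {D, G, F, B, E} and shift 2 has {F, C, B, E}, leaving only A.
Day 3, shift 1: day 3 has {D, G, F, A, B, E} and shift 1 has {D, G, B, E}, leaving only C.
Day 4, shift 2: day 4 has {D, F, A, C, E} and shift 2 has {F, A, C, B, E}, leaving only G.
Day 4, shift 4: day 4 has {D, G, F, A, C, E} and shift 4 has {D, G, F, C}, leaving only B.
Day 5, shift 4: day 5 has {G, A, C, B} and shift 4 has {D, G, F, C, B}, leaving only E.
Day 5, shift 3: day 5 has {G, A, C, B, E} and shift 3 has {G, F, A, C, B}, leaving only D.
Day 5, shift 7: day 5 has {D, G, A, C, B, E} and shift 7 has {G, A, C, E}, leaving only F.
Day 6, shift 3: day 6 has {G, C} and shift 3 has {D, G, F, A, C, B}, leaving only E.
Day 6, shift 4: day 6 has {G, C, E} and shift 4 has {D, G, F, C, B, E}, leaving only A.
Day 6, shift 1: day 6 has {G, A, C, E} and shift 1 has {D, G, C, B, E}, leaving only F.
Day 6, shift 6: day 6 has {G, F, A, C, E} and shift 6 has {D, G, A, C, E}, leaving only B.
Day 6 already has {G, F, A, C, B, E} and shift 7 already has {G, F, A, C, E}, so day 6, shift 7 must be D.

D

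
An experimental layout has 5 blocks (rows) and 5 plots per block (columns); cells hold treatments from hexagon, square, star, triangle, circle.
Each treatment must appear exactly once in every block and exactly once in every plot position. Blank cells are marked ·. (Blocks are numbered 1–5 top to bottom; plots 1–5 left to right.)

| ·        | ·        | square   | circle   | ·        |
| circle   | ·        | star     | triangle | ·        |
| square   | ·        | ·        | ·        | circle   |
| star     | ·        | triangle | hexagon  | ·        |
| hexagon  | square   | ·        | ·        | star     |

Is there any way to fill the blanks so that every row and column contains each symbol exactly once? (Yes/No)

No

Block 5, plot 4: block 5 together with plot 4 already contain {hexagon, square, star, triangle, circle} — every symbol — so nothing can go there. The grid has no valid completion.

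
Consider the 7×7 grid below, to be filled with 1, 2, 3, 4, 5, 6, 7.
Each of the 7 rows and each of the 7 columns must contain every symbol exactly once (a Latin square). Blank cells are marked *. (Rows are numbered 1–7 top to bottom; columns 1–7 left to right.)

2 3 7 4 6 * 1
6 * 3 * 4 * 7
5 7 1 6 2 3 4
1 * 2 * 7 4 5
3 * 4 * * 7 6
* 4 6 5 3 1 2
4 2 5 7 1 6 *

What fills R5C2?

1

Row 1, column 6: row 1 has {1, 2, 3, 4, 6, 7} and column 6 has {1, 3, 4, 6, 7}, leaving only 5.
Row 2, column 6: row 2 has {3, 4, 6, 7} and column 6 has {1, 3, 4, 5, 6, 7}, leaving only 2.
Row 2, column 4: row 2 has {2, 3, 4, 6, 7} and column 4 has {4, 5, 6, 7}, leaving only 1.
Row 2, column 2: row 2 has {1, 2, 3, 4, 6, 7} and column 2 has {2, 3, 4, 7}, leaving only 5.
Row 5 already has {3, 4, 6, 7} and column 2 already has {2, 3, 4, 5, 7}, so row 5, column 2 must be 1.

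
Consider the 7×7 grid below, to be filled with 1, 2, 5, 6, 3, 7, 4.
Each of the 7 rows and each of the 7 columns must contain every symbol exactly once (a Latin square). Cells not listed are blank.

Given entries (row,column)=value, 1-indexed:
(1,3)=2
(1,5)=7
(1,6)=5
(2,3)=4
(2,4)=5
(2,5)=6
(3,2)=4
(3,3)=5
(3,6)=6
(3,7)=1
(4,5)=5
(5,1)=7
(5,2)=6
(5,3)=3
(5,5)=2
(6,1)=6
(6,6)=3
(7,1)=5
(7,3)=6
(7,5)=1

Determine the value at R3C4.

Row 3, column 5: row 3 has {1, 5, 6, 4} and column 5 has {1, 2, 5, 6, 7}, leaving only 3.
Row 3, column 1: row 3 has {1, 5, 6, 3, 4} and column 1 has {5, 6, 7}, leaving only 2.
Row 3 already has {1, 2, 5, 6, 3, 4} and column 4 already has {5}, so row 3, column 4 must be 7.

7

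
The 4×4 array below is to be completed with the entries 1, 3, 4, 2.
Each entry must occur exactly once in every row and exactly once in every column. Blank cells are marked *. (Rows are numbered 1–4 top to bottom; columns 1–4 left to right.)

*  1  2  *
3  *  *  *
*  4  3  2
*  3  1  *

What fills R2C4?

Row 1, column 1: row 1 has {1, 2} and column 1 has {3}, leaving only 4.
Row 1, column 4: row 1 has {1, 4, 2} and column 4 has {2}, leaving only 3.
Row 2, column 2: row 2 has {3} and column 2 has {1, 3, 4}, leaving only 2.
Row 2, column 3: row 2 has {3, 2} and column 3 has {1, 3, 2}, leaving only 4.
Row 2 already has {3, 4, 2} and column 4 already has {3, 2}, so row 2, column 4 must be 1.

1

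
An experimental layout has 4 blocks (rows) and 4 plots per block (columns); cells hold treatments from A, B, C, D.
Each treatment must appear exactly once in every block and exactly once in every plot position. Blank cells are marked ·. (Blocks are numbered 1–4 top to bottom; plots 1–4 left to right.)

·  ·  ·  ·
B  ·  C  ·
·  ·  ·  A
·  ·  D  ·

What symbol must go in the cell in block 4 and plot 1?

A

Block 2, plot 4: block 2 has {B, C} and plot 4 has {A}, leaving only D.
Block 2, plot 2: block 2 has {B, C, D} and plot 2 has {}, leaving only A.
Block 3, plot 3: block 3 has {A} and plot 3 has {C, D}, leaving only B.
Block 1, plot 3: block 1 has {} and plot 3 has {B, C, D}, leaving only A.
Block 4, plot 1 is narrowed to {A, C}.
If it were C, then block 3, plot 1 would be left with no valid symbol.
So block 4, plot 1 must be A.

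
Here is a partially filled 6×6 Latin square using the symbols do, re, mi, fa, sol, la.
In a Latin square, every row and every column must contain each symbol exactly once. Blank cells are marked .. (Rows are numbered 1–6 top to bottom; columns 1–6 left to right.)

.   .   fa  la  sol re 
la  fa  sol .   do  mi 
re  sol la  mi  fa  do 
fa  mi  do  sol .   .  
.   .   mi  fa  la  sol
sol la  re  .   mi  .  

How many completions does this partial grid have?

1

Row 1, column 1: eliminating its row and column leaves {do, mi}.
Row 1, column 2: eliminating its row and column leaves {do}.
Row 2, column 4: eliminating its row and column leaves {re}.
Row 4, column 5: eliminating its row and column leaves {re}.
Row 4, column 6: eliminating its row and column leaves {la}.
Row 5, column 1: eliminating its row and column leaves {do}.
Row 5, column 2: eliminating its row and column leaves {do, re}.
Row 6, column 4: eliminating its row and column leaves {do}.
Row 6, column 6: eliminating its row and column leaves {fa}.
Only one assignment across all blanks avoids any row or column repeat, giving 1 completion.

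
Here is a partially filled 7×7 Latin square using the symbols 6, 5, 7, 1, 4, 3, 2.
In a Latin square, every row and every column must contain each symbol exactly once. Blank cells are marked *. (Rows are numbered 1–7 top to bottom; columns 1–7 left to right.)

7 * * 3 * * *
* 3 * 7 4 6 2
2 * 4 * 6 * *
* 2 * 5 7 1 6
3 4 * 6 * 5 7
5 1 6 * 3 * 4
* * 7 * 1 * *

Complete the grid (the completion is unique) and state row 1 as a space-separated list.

7 6 2 3 5 4 1

Row 2, column 1: row 2 has {6, 7, 4, 3, 2} and column 1 has {5, 7, 3, 2}, leaving only 1.
Row 2, column 3: row 2 has {6, 7, 1, 4, 3, 2} and column 3 has {6, 7, 4}, leaving only 5.
Row 3, column 4: row 3 has {6, 4, 2} and column 4 has {6, 5, 7, 3}, leaving only 1.
Row 4, column 1: row 4 has {6, 5, 7, 1, 2} and column 1 has {5, 7, 1, 3, 2}, leaving only 4.
Row 4, column 3: row 4 has {6, 5, 7, 1, 4, 2} and column 3 has {6, 5, 7, 4}, leaving only 3.
Row 5, column 5: row 5 has {6, 5, 7, 4, 3} and column 5 has {6, 7, 1, 4, 3}, leaving only 2.
Row 1, column 5: row 1 has {7, 3} and column 5 has {6, 7, 1, 4, 3, 2}, leaving only 5.
Row 1, column 2: row 1 has {5, 7, 3} and column 2 has {1, 4, 3, 2}, leaving only 6.
Row 1, column 7: row 1 has {6, 5, 7, 3} and column 7 has {6, 7, 4, 2}, leaving only 1.
Row 1, column 3: row 1 has {6, 5, 7, 1, 3} and column 3 has {6, 5, 7, 4, 3}, leaving only 2.
Row 1, column 6: row 1 has {6, 5, 7, 1, 3, 2} and column 6 has {6, 5, 1}, leaving only 4.
So row 1 reads: 7 6 2 3 5 4 1.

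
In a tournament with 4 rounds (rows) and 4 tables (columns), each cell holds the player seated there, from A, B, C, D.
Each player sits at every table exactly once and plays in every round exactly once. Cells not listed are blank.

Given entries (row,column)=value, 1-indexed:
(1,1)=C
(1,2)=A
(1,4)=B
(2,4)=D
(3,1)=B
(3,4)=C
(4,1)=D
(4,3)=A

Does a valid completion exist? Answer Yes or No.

No

Round 4, table 4: round 4 together with table 4 already contain {A, B, C, D} — every symbol — so nothing can go there. The grid has no valid completion.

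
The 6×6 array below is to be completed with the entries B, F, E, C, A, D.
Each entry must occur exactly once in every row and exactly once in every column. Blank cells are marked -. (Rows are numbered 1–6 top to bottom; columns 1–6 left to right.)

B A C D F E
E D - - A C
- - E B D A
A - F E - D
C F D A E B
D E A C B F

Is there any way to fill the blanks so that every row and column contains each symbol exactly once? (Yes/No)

No row or column among the givens repeats a symbol, and propagating forced cells runs into no contradiction.
One valid completion exists (for instance, B A C D F E / E D B F A C / F C E B D A / A B F E C D / C F D A E B / D E A C B F).

Yes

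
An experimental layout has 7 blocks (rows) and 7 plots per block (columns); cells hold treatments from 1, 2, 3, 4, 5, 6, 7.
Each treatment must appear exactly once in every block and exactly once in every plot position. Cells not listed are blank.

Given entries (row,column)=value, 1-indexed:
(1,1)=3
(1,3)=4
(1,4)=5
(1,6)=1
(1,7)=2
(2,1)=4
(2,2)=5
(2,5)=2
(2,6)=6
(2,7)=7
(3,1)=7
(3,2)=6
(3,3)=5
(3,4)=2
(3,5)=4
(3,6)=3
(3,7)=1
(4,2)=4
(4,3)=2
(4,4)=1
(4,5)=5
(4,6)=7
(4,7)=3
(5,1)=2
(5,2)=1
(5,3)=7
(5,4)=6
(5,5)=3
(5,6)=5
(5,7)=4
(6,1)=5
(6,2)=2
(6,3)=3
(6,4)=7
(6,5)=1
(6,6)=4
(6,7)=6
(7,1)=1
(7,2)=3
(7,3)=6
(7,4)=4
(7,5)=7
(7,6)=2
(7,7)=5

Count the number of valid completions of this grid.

Block 1, plot 2: eliminating its block and plot leaves {7}.
Block 1, plot 5: eliminating its block and plot leaves {6}.
Block 2, plot 3: eliminating its block and plot leaves {1}.
Block 2, plot 4: eliminating its block and plot leaves {3}.
Block 4, plot 1: eliminating its block and plot leaves {6}.
Only one assignment across all blanks avoids any block or plot repeat, giving 1 completion.

1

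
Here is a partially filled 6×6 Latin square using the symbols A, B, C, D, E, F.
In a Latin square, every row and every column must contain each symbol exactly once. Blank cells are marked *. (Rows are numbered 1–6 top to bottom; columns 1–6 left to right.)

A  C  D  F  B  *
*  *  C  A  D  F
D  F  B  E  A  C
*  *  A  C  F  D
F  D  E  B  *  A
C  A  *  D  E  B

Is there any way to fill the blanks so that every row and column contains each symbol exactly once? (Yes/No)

No row or column among the givens repeats a symbol, and propagating forced cells runs into no contradiction.
One valid completion exists (for instance, A C D F B E / E B C A D F / D F B E A C / B E A C F D / F D E B C A / C A F D E B).

Yes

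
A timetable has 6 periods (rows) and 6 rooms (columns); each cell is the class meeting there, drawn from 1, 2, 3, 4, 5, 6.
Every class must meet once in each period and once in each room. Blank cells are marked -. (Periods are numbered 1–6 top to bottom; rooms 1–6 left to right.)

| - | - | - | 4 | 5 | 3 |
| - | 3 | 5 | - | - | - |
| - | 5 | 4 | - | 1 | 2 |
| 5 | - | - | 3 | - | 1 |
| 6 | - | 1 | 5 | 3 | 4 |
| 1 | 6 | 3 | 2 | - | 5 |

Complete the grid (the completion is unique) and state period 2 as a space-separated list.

Period 2, room 6: period 2 has {3, 5} and room 6 has {1, 2, 3, 4, 5}, leaving only 6.
Period 2, room 4: period 2 has {3, 5, 6} and room 4 has {2, 3, 4, 5}, leaving only 1.
Period 1, room 1: period 1 has {3, 4, 5} and room 1 has {1, 5, 6}, leaving only 2.
Period 2, room 1: period 2 has {1, 3, 5, 6} and room 1 has {1, 2, 5, 6}, leaving only 4.
Period 2, room 5: period 2 has {1, 3, 4, 5, 6} and room 5 has {1, 3, 5}, leaving only 2.
So period 2 reads: 4 3 5 1 2 6.

4 3 5 1 2 6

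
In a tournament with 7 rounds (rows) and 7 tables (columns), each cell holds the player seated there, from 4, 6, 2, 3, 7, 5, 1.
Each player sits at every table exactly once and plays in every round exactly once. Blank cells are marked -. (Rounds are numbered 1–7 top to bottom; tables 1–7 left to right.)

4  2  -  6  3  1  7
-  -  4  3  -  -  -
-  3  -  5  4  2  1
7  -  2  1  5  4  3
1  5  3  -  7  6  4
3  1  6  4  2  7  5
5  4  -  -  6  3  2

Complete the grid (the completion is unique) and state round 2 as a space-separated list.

2 7 4 3 1 5 6

Round 2, table 5: round 2 has {4, 3} and table 5 has {4, 6, 2, 3, 7, 5}, leaving only 1.
Round 2, table 6: round 2 has {4, 3, 1} and table 6 has {4, 6, 2, 3, 7, 1}, leaving only 5.
Round 2, table 7: round 2 has {4, 3, 5, 1} and table 7 has {4, 2, 3, 7, 5, 1}, leaving only 6.
Round 2, table 1: round 2 has {4, 6, 3, 5, 1} and table 1 has {4, 3, 7, 5, 1}, leaving only 2.
Round 2, table 2: round 2 has {4, 6, 2, 3, 5, 1} and table 2 has {4, 2, 3, 5, 1}, leaving only 7.
So round 2 reads: 2 7 4 3 1 5 6.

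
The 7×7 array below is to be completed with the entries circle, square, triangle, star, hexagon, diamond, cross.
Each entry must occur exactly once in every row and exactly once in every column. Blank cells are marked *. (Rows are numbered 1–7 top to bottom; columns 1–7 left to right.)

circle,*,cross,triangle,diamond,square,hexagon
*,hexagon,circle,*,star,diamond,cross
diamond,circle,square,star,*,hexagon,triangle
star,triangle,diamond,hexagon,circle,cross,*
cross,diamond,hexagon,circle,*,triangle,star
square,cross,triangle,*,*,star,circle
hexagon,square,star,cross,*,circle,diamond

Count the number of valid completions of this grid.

Row 1, column 2: eliminating its row and column leaves {star}.
Row 2, column 1: eliminating its row and column leaves {triangle}.
Row 2, column 4: eliminating its row and column leaves {square}.
Row 3, column 5: eliminating its row and column leaves {cross}.
Row 4, column 7: eliminating its row and column leaves {square}.
Row 5, column 5: eliminating its row and column leaves {square}.
Row 6, column 4: eliminating its row and column leaves {diamond}.
Row 6, column 5: eliminating its row and column leaves {hexagon}.
Row 7, column 5: eliminating its row and column leaves {triangle}.
Only one assignment across all blanks avoids any row or column repeat, giving 1 completion.

1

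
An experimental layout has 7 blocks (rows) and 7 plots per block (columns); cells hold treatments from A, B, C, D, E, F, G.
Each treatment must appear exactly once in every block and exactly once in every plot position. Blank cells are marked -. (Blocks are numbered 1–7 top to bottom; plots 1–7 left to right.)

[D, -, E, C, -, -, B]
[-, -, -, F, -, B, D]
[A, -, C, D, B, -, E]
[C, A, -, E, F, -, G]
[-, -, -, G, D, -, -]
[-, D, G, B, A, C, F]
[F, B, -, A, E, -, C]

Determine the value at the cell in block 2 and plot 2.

E

Block 1, plot 5: block 1 has {B, C, D, E} and plot 5 has {A, B, D, E, F}, leaving only G.
Block 1, plot 2: block 1 has {B, C, D, E, G} and plot 2 has {A, B, D}, leaving only F.
Block 1, plot 6: block 1 has {B, C, D, E, F, G} and plot 6 has {B, C}, leaving only A.
Block 2, plot 3: block 2 has {B, D, F} and plot 3 has {C, E, G}, leaving only A.
Block 2, plot 5: block 2 has {A, B, D, F} and plot 5 has {A, B, D, E, F, G}, leaving only C.
Block 3, plot 2: block 3 has {A, B, C, D, E} and plot 2 has {A, B, D, F}, leaving only G.
Block 2 already has {A, B, C, D, F} and plot 2 already has {A, B, D, F, G}, so block 2, plot 2 must be E.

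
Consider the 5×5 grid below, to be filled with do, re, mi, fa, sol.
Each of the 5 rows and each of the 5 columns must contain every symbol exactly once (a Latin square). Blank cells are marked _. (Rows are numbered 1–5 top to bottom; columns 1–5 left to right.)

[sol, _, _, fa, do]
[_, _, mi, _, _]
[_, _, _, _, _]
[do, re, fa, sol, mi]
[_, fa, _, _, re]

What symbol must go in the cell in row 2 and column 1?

fa

Row 1, column 2: row 1 has {do, fa, sol} and column 2 has {re, fa}, leaving only mi.
Row 1, column 3: row 1 has {do, mi, fa, sol} and column 3 has {mi, fa}, leaving only re.
Row 5, column 1: row 5 has {re, fa} and column 1 has {do, sol}, leaving only mi.
Row 5, column 4: row 5 has {re, mi, fa} and column 4 has {fa, sol}, leaving only do.
Row 2, column 4: row 2 has {mi} and column 4 has {do, fa, sol}, leaving only re.
Row 2 already has {re, mi} and column 1 already has {do, mi, sol}, so row 2, column 1 must be fa.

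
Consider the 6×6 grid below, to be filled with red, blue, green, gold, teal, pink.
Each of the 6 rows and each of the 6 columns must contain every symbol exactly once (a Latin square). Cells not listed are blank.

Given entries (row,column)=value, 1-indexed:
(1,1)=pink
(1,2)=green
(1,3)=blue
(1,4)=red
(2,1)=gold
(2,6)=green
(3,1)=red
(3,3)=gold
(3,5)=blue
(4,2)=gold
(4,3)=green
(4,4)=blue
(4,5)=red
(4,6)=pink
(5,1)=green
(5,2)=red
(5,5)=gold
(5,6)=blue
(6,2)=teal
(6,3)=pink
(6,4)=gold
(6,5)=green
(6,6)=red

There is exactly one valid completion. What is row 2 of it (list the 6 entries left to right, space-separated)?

gold blue red teal pink green

Row 1, column 5: row 1 has {red, blue, green, pink} and column 5 has {red, blue, green, gold}, leaving only teal.
Row 2, column 5: row 2 has {green, gold} and column 5 has {red, blue, green, gold, teal}, leaving only pink.
Row 2, column 2: row 2 has {green, gold, pink} and column 2 has {red, green, gold, teal}, leaving only blue.
Row 2, column 4: row 2 has {blue, green, gold, pink} and column 4 has {red, blue, gold}, leaving only teal.
Row 2, column 3: row 2 has {blue, green, gold, teal, pink} and column 3 has {blue, green, gold, pink}, leaving only red.
So row 2 reads: gold blue red teal pink green.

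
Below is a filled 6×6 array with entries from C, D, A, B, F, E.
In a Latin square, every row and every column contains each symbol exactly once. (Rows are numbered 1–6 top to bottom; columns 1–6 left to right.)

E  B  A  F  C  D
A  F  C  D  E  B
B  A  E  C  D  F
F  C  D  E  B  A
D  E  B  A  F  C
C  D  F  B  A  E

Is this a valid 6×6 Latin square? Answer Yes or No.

Yes

Each row is a permutation of the 6 symbols, and so is each column.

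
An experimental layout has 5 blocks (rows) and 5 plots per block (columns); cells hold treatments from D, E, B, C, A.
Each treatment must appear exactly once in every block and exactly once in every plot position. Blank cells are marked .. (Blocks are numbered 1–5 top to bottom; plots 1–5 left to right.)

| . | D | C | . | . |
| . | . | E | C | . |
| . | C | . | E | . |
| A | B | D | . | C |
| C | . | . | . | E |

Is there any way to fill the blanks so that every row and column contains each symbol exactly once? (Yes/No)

No

Block 4, plot 4: block 4 together with plot 4 already contain {D, E, B, C, A} — every symbol — so nothing can go there. The grid has no valid completion.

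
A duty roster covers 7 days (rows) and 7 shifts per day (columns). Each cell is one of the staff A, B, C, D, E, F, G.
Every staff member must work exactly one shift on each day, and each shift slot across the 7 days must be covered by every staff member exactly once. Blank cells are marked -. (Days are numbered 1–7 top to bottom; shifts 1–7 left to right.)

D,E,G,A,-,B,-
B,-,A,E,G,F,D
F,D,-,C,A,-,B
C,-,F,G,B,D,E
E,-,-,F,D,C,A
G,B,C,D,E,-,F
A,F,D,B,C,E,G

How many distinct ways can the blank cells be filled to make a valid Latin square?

Day 1, shift 5: eliminating its day and shift leaves {F}.
Day 1, shift 7: eliminating its day and shift leaves {C}.
Day 2, shift 2: eliminating its day and shift leaves {C}.
Day 3, shift 3: eliminating its day and shift leaves {E}.
Day 3, shift 6: eliminating its day and shift leaves {G}.
Day 4, shift 2: eliminating its day and shift leaves {A}.
Day 5, shift 2: eliminating its day and shift leaves {G}.
Day 5, shift 3: eliminating its day and shift leaves {B}.
Day 6, shift 6: eliminating its day and shift leaves {A}.
Only one assignment across all blanks avoids any day or shift repeat, giving 1 completion.

1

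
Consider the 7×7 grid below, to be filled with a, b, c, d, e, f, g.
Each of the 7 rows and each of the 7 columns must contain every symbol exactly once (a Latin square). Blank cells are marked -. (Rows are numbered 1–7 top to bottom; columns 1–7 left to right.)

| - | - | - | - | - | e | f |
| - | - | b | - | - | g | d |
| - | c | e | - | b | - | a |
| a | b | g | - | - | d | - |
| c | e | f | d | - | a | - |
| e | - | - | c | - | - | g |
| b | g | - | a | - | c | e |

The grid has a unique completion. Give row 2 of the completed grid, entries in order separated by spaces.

Row 2, column 1: row 2 has {b, d, g} and column 1 has {a, b, c, e}, leaving only f.
Row 2, column 2: row 2 has {b, d, f, g} and column 2 has {b, c, e, g}, leaving only a.
Row 2, column 4: row 2 has {a, b, d, f, g} and column 4 has {a, c, d}, leaving only e.
Row 2, column 5: row 2 has {a, b, d, e, f, g} and column 5 has {b}, leaving only c.
So row 2 reads: f a b e c g d.

f a b e c g d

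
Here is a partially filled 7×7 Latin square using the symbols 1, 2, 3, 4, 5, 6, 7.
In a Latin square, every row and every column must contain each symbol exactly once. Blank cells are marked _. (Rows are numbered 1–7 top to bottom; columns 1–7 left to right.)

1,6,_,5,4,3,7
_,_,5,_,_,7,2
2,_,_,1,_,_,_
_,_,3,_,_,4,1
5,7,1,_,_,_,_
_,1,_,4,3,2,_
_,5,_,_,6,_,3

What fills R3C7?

Row 1, column 3: row 1 has {1, 3, 4, 5, 6, 7} and column 3 has {1, 3, 5}, leaving only 2.
Row 2, column 5: row 2 has {2, 5, 7} and column 5 has {3, 4, 6}, leaving only 1.
Row 4, column 2: row 4 has {1, 3, 4} and column 2 has {1, 5, 6, 7}, leaving only 2.
Row 5, column 5: row 5 has {1, 5, 7} and column 5 has {1, 3, 4, 6}, leaving only 2.
Row 5, column 6: row 5 has {1, 2, 5, 7} and column 6 has {2, 3, 4, 7}, leaving only 6.
Row 3, column 6: row 3 has {1, 2} and column 6 has {2, 3, 4, 6, 7}, leaving only 5.
Row 3, column 5: row 3 has {1, 2, 5} and column 5 has {1, 2, 3, 4, 6}, leaving only 7.
Row 4, column 5: row 4 has {1, 2, 3, 4} and column 5 has {1, 2, 3, 4, 6, 7}, leaving only 5.
Row 5, column 4: row 5 has {1, 2, 5, 6, 7} and column 4 has {1, 4, 5}, leaving only 3.
Row 2, column 4: row 2 has {1, 2, 5, 7} and column 4 has {1, 3, 4, 5}, leaving only 6.
Row 4, column 4: row 4 has {1, 2, 3, 4, 5} and column 4 has {1, 3, 4, 5, 6}, leaving only 7.
Row 4, column 1: row 4 has {1, 2, 3, 4, 5, 7} and column 1 has {1, 2, 5}, leaving only 6.
Row 5, column 7: row 5 has {1, 2, 3, 5, 6, 7} and column 7 has {1, 2, 3, 7}, leaving only 4.
Row 3 already has {1, 2, 5, 7} and column 7 already has {1, 2, 3, 4, 7}, so row 3, column 7 must be 6.

6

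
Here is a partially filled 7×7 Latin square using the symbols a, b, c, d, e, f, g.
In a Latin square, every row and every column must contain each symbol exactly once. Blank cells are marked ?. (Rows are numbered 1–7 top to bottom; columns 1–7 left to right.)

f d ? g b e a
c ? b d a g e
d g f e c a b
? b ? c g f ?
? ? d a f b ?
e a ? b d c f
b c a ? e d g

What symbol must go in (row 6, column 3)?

g

Row 6 already has {a, b, c, d, e, f} and column 3 already has {a, b, d, f}, so row 6, column 3 must be g.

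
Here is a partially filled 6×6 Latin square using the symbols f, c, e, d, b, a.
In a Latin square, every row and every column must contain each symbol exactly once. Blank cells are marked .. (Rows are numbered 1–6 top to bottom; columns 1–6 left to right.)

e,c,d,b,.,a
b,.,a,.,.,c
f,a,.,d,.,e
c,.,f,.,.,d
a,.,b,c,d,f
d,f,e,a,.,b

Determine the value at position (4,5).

Row 1, column 5: row 1 has {c, e, d, b, a} and column 5 has {d}, leaving only f.
Row 2, column 5: row 2 has {c, b, a} and column 5 has {f, d}, leaving only e.
Row 2, column 2: row 2 has {c, e, b, a} and column 2 has {f, c, a}, leaving only d.
Row 2, column 4: row 2 has {c, e, d, b, a} and column 4 has {c, d, b, a}, leaving only f.
Row 3, column 3: row 3 has {f, e, d, a} and column 3 has {f, e, d, b, a}, leaving only c.
Row 3, column 5: row 3 has {f, c, e, d, a} and column 5 has {f, e, d}, leaving only b.
Row 4 already has {f, c, d} and column 5 already has {f, e, d, b}, so row 4, column 5 must be a.

a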